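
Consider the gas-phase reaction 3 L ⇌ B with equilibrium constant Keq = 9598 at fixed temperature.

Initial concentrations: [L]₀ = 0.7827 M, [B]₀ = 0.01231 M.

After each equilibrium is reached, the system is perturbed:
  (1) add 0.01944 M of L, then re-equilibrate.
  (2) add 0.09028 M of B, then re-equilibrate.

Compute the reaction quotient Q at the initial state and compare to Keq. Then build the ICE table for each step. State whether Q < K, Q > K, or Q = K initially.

Q₀ = 0.02567 vs Keq = 9598 ⇒ Q<K, forward
Step 1:
                    L           B
  init         0.7827     0.01231
  Δ           -0.7525      0.2508
  eq          0.03015      0.2632
  solve Keq expr → x = 0.2508; check Q = 9598
Then add 0.01944 M of L.
Step 2:
                    L           B
  init        0.04959      0.2632
  Δ           -0.0192    0.006399
  eq           0.0304      0.2696
  solve Keq expr → x = 0.006399; check Q = 9598
Then add 0.09028 M of B.
Step 3:
                    L           B
  init         0.0304      0.3598
  Δ          0.003041   -0.001014
  eq          0.03344      0.3588
  solve Keq expr → x = -0.001014; check Q = 9598

Q₀ = 0.02567; Q < K (proceeds forward)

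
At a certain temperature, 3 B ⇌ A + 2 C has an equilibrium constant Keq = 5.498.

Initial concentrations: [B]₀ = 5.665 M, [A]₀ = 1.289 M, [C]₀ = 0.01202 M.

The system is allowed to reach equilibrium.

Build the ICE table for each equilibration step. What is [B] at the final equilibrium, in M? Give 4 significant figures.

[B]_eq = 1.545 M

Q₀ = 1.0244e-06 vs Keq = 5.498 ⇒ Q<K, forward
Step 1:
                  B         A         C
  init        5.665     1.289   0.01202
  Δ           -4.12     1.373     2.747
  eq          1.545     2.662     2.759
  solve Keq expr → x = 1.373; check Q = 5.498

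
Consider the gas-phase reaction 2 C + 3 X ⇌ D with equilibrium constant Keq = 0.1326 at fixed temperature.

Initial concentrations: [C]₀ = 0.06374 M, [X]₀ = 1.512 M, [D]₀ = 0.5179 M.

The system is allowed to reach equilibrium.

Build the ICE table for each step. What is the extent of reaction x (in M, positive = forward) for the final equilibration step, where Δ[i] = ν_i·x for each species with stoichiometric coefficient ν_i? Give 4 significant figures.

Q₀ = 36.88 vs Keq = 0.1326 ⇒ Q>K, reverse
Step 1:
                    C           X           D
  I           0.06374       1.512      0.5179
  C            0.4212      0.6318     -0.2106
  E             0.485       2.144      0.3073
  solve Keq expr → x = -0.2106; check Q = 0.1326

x = -0.2106 M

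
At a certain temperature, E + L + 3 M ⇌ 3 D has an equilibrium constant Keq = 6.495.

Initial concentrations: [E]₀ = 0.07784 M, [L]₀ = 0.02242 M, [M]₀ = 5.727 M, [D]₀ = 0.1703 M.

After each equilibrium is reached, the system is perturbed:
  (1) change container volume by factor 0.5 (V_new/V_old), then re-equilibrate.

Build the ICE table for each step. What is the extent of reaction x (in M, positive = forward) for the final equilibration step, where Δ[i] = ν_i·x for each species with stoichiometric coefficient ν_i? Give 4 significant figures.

x = 3.0369e-04 M

Q₀ = 0.01507 vs Keq = 6.495 ⇒ Q<K, forward
Step 1:
                  E         L         M         D
  I         0.07784   0.02242     5.727    0.1703
  C        -0.02222  -0.02222  -0.06665   0.06665
  E         0.05562 2.0305e-04      5.66     0.237
  solve Keq expr → x = 0.02222; check Q = 6.495
Then change container volume by factor 0.5 (V_new/V_old).
Step 2:
                  E         L         M         D
  I          0.1112 4.0611e-04     11.32    0.4739
  C       -3.0369e-04 -3.0369e-04 -9.1107e-04 9.1107e-04
  E          0.1109 1.0242e-04     11.32    0.4748
  solve Keq expr → x = 3.0369e-04; check Q = 6.495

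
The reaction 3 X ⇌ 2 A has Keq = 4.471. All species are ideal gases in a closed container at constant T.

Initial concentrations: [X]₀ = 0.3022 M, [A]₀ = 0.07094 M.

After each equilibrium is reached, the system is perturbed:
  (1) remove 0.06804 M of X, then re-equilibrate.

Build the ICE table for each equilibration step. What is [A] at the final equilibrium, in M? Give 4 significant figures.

Q₀ = 0.1823 vs Keq = 4.471 ⇒ Q<K, forward
Step 1:
                    X           A
  init         0.3022     0.07094
  Δ           -0.1267     0.08448
  eq           0.1755      0.1554
  solve Keq expr → x = 0.04224; check Q = 4.471
Then remove 0.06804 M of X.
Step 2:
                    X           A
  init         0.1074      0.1554
  Δ           0.04478    -0.02985
  eq           0.1522      0.1256
  solve Keq expr → x = -0.01493; check Q = 4.471

[A]_eq = 0.1256 M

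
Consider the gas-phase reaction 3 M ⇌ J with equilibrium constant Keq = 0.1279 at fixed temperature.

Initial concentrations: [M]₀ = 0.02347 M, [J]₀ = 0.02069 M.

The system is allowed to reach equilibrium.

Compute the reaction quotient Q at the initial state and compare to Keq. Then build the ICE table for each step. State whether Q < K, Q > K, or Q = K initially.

Q₀ = 1600 vs Keq = 0.1279 ⇒ Q>K, reverse
Step 1:
                    M           J
  init        0.02347     0.02069
  Δ           0.06183    -0.02061
  eq           0.0853  7.9386e-05
  solve Keq expr → x = -0.02061; check Q = 0.1279

Q₀ = 1600; Q > K (proceeds reverse)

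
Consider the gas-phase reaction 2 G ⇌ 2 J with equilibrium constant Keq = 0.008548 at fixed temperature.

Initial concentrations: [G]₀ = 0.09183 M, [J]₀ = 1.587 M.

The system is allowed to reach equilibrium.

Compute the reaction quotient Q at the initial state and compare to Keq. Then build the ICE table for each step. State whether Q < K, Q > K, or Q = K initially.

Q₀ = 298.7 vs Keq = 0.008548 ⇒ Q>K, reverse
Step 1:
                   G          J
  init       0.09183      1.587
  Δ            1.445     -1.445
  eq           1.537     0.1421
  solve Keq expr → x = -0.7225; check Q = 0.008548

Q₀ = 298.7; Q > K (proceeds reverse)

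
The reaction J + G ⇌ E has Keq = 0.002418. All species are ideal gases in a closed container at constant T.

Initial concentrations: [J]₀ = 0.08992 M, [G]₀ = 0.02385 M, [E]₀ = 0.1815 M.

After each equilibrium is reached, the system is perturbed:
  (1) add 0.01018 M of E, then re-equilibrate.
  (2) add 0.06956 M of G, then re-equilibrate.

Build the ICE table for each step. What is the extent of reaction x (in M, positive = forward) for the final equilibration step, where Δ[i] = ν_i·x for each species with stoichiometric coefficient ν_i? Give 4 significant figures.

x = 4.7275e-05 M

Q₀ = 84.63 vs Keq = 0.002418 ⇒ Q>K, reverse
Step 1:
                   J          G          E
  I          0.08992    0.02385     0.1815
  C           0.1814     0.1814    -0.1814
  E           0.2713     0.2052 1.3461e-04
  solve Keq expr → x = -0.1814; check Q = 0.002418
Then add 0.01018 M of E.
Step 2:
                   J          G          E
  I           0.2713     0.2052    0.01031
  C          0.01017    0.01017   -0.01017
  E           0.2815     0.2154 1.4658e-04
  solve Keq expr → x = -0.01017; check Q = 0.002418
Then add 0.06956 M of G.
Step 3:
                   J          G          E
  I           0.2815     0.2849 1.4658e-04
  C       -4.7275e-05 -4.7275e-05 4.7275e-05
  E           0.2814     0.2849 1.9385e-04
  solve Keq expr → x = 4.7275e-05; check Q = 0.002418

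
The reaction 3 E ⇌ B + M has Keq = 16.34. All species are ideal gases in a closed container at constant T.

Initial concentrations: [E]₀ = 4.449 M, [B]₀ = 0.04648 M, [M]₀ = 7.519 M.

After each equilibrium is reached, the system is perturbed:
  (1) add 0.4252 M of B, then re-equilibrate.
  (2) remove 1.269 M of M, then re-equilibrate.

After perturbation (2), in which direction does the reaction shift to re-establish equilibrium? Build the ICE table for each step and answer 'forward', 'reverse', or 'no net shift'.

Direction: forward

Q₀ = 0.003969 vs Keq = 16.34 ⇒ Q<K, forward
Step 1:
                  E         B         M
  I           4.449   0.04648     7.519
  C          -3.578     1.193     1.193
  E          0.8709     1.239     8.712
  solve Keq expr → x = 1.193; check Q = 16.34
Then add 0.4252 M of B.
Step 2:
                  E         B         M
  I          0.8709     1.664     8.712
  C         0.08359  -0.02786  -0.02786
  E          0.9545     1.637     8.684
  solve Keq expr → x = -0.02786; check Q = 16.34
Then remove 1.269 M of M.
Step 3:
                  E         B         M
  I          0.9545     1.637     7.415
  C        -0.04555   0.01518   0.01518
  E           0.909     1.652      7.43
  solve Keq expr → x = 0.01518; check Q = 16.34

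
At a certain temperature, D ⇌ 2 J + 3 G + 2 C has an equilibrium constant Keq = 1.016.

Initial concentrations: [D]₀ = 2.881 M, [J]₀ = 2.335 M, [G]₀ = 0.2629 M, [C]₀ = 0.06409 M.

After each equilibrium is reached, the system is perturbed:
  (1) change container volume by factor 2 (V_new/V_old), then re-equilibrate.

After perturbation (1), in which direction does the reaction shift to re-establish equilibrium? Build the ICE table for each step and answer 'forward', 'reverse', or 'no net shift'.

Q₀ = 1.4125e-04 vs Keq = 1.016 ⇒ Q<K, forward
Step 1:
                    D           J           G           C
  init          2.881       2.335      0.2629     0.06409
  Δ           -0.2503      0.5007       0.751      0.5007
  eq            2.631       2.836       1.014      0.5647
  solve Keq expr → x = 0.2503; check Q = 1.016
Then change container volume by factor 2 (V_new/V_old).
Step 2:
                    D           J           G           C
  init          1.315       1.418      0.5069      0.2824
  Δ           -0.1658      0.3315      0.4973      0.3315
  eq             1.15       1.749       1.004      0.6139
  solve Keq expr → x = 0.1658; check Q = 1.016

Direction: forward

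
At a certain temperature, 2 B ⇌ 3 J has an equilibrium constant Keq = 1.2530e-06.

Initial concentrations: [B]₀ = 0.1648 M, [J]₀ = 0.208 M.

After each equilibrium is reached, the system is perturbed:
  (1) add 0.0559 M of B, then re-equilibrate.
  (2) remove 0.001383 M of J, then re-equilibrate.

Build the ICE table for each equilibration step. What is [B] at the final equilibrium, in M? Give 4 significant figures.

[B]_eq = 0.3548 M

Q₀ = 0.3313 vs Keq = 1.2530e-06 ⇒ Q>K, reverse
Step 1:
                   B          J
  init        0.1648      0.208
  Δ           0.1354    -0.2032
  eq          0.3002   0.004834
  solve Keq expr → x = -0.06772; check Q = 1.2530e-06
Then add 0.0559 M of B.
Step 2:
                   B          J
  init        0.3561   0.004834
  Δ       -3.8590e-04 5.7885e-04
  eq          0.3558   0.005413
  solve Keq expr → x = 1.9295e-04; check Q = 1.2530e-06
Then remove 0.001383 M of J.
Step 3:
                   B          J
  init        0.3558    0.00403
  Δ       -9.1580e-04   0.001374
  eq          0.3548   0.005403
  solve Keq expr → x = 4.5790e-04; check Q = 1.2530e-06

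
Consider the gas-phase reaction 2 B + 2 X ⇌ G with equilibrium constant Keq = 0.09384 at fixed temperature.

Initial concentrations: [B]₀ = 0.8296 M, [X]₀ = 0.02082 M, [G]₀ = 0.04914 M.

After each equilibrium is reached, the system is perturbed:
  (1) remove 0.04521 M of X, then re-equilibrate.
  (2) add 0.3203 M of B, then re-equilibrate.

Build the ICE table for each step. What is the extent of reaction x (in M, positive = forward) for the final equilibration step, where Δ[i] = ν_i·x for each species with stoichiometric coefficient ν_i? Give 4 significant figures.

Q₀ = 164.7 vs Keq = 0.09384 ⇒ Q>K, reverse
Step 1:
                  B         X         G
  init       0.8296   0.02082   0.04914
  Δ         0.09608   0.09608  -0.04804
  eq         0.9257    0.1169  0.001099
  solve Keq expr → x = -0.04804; check Q = 0.09384
Then remove 0.04521 M of X.
Step 2:
                  B         X         G
  init       0.9257   0.07169  0.001099
  Δ        0.001338  0.001338 -6.6880e-04
  eq          0.927   0.07303 4.3010e-04
  solve Keq expr → x = -6.6880e-04; check Q = 0.09384
Then add 0.3203 M of B.
Step 3:
                  B         X         G
  init        1.247   0.07303 4.3010e-04
  Δ       -6.6715e-04 -6.6715e-04 3.3358e-04
  eq          1.247   0.07236 7.6367e-04
  solve Keq expr → x = 3.3358e-04; check Q = 0.09384

x = 3.3358e-04 M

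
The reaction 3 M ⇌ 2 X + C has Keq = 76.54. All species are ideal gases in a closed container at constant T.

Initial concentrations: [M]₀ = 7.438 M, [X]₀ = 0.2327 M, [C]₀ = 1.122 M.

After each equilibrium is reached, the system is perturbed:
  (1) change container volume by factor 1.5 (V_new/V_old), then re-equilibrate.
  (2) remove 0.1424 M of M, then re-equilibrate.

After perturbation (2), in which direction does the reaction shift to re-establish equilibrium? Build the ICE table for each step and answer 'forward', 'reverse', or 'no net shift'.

Q₀ = 1.4764e-04 vs Keq = 76.54 ⇒ Q<K, forward
Step 1:
                   M          X          C
  init         7.438     0.2327      1.122
  Δ           -6.477      4.318      2.159
  eq          0.9611      4.551      3.281
  solve Keq expr → x = 2.159; check Q = 76.54
Then change container volume by factor 1.5 (V_new/V_old).
Step 2:
                   M          X          C
  init        0.6407      3.034      2.187
  Δ                0          0          0
  eq          0.6407      3.034      2.187
  solve Keq expr → x = 0; check Q = 76.54
Then remove 0.1424 M of M.
Step 3:
                   M          X          C
  init        0.4983      3.034      2.187
  Δ           0.1264   -0.08428   -0.04214
  eq          0.6247      2.949      2.145
  solve Keq expr → x = -0.04214; check Q = 76.54

Direction: reverse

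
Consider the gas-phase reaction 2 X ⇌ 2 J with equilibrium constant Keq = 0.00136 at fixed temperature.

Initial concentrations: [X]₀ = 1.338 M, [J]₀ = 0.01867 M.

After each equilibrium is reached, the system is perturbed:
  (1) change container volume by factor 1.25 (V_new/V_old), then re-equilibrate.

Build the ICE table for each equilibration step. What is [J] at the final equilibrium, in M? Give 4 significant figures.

[J]_eq = 0.0386 M

Q₀ = 1.9470e-04 vs Keq = 0.00136 ⇒ Q<K, forward
Step 1:
                   X          J
  Initial      1.338    0.01867
  Change    -0.02958    0.02958
  Equil        1.308    0.04825
  solve Keq expr → x = 0.01479; check Q = 0.00136
Then change container volume by factor 1.25 (V_new/V_old).
Step 2:
                   X          J
  Initial      1.047     0.0386
  Change           0          0
  Equil        1.047     0.0386
  solve Keq expr → x = 0; check Q = 0.00136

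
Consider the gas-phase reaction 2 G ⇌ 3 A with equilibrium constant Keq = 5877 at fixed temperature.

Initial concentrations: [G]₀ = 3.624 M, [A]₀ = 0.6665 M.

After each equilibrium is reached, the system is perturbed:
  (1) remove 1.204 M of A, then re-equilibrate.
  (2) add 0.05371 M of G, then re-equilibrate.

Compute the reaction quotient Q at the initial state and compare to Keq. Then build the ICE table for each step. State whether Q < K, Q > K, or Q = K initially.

Q₀ = 0.02254; Q < K (proceeds forward)

Q₀ = 0.02254 vs Keq = 5877 ⇒ Q<K, forward
Step 1:
                  G         A
  Initial     3.624    0.6665
  Change     -3.441     5.161
  Equil      0.1835     5.827
  solve Keq expr → x = 1.72; check Q = 5877
Then remove 1.204 M of A.
Step 2:
                  G         A
  Initial    0.1835     4.623
  Change   -0.05061   0.07592
  Equil      0.1329     4.699
  solve Keq expr → x = 0.02531; check Q = 5877
Then add 0.05371 M of G.
Step 3:
                  G         A
  Initial    0.1866     4.699
  Change   -0.05049   0.07573
  Equil      0.1361     4.775
  solve Keq expr → x = 0.02524; check Q = 5877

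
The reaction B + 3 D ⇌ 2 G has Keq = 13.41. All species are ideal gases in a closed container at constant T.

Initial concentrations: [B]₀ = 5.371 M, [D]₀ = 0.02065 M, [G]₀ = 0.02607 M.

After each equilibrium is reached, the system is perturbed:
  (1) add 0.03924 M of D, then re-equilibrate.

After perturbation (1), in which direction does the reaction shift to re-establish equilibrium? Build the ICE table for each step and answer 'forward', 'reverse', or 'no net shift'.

Direction: forward

Q₀ = 14.37 vs Keq = 13.41 ⇒ Q>K, reverse
Step 1:
                  B         D         G
  Initial     5.371   0.02065   0.02607
  Change  1.1794e-04 3.5381e-04 -2.3587e-04
  Equil       5.371     0.021   0.02583
  solve Keq expr → x = -1.1794e-04; check Q = 13.41
Then add 0.03924 M of D.
Step 2:
                  B         D         G
  Initial     5.371   0.06024   0.02583
  Change  -0.009857  -0.02957   0.01971
  Equil       5.361   0.03067   0.04555
  solve Keq expr → x = 0.009857; check Q = 13.41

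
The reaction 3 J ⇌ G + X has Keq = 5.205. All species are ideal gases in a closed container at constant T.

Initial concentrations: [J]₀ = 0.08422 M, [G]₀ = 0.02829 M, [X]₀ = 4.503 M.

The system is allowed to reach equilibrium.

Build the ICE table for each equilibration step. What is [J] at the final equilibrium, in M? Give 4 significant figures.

[J]_eq = 0.1559 M

Q₀ = 213.3 vs Keq = 5.205 ⇒ Q>K, reverse
Step 1:
                  J         G         X
  Initial   0.08422   0.02829     4.503
  Change    0.07166  -0.02389  -0.02389
  Equil      0.1559  0.004402     4.479
  solve Keq expr → x = -0.02389; check Q = 5.205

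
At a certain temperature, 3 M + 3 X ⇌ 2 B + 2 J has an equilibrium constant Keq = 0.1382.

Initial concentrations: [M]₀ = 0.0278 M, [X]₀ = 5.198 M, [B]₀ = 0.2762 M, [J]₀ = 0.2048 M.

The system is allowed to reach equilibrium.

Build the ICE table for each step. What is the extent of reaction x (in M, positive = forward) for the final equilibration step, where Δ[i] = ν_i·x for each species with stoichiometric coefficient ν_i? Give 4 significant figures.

x = -0.007417 M

Q₀ = 1.06 vs Keq = 0.1382 ⇒ Q>K, reverse
Step 1:
                   M          X          B          J
  Initial     0.0278      5.198     0.2762     0.2048
  Change     0.02225    0.02225   -0.01483   -0.01483
  Equil      0.05005       5.22     0.2614       0.19
  solve Keq expr → x = -0.007417; check Q = 0.1382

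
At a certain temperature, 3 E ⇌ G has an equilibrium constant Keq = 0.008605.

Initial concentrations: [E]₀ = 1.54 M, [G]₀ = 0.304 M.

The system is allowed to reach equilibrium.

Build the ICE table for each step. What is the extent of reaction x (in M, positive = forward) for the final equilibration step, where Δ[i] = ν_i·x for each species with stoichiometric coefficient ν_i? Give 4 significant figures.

x = -0.2144 M

Q₀ = 0.08324 vs Keq = 0.008605 ⇒ Q>K, reverse
Step 1:
                  E         G
  I            1.54     0.304
  C          0.6433   -0.2144
  E           2.183   0.08956
  solve Keq expr → x = -0.2144; check Q = 0.008605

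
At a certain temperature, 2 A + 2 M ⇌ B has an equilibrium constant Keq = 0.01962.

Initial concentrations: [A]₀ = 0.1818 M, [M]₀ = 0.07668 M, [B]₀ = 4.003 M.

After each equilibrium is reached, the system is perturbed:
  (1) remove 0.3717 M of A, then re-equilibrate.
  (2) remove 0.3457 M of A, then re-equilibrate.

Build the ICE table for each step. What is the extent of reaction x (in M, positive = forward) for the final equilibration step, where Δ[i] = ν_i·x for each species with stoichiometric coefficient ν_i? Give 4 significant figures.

Q₀ = 2.0598e+04 vs Keq = 0.01962 ⇒ Q>K, reverse
Step 1:
                  A         M         B
  I          0.1818   0.07668     4.003
  C           3.198     3.198    -1.599
  E            3.38     3.275     2.404
  solve Keq expr → x = -1.599; check Q = 0.01962
Then remove 0.3717 M of A.
Step 2:
                  A         M         B
  I           3.008     3.275     2.404
  C          0.1601    0.1601  -0.08004
  E           3.168     3.435     2.324
  solve Keq expr → x = -0.08004; check Q = 0.01962
Then remove 0.3457 M of A.
Step 3:
                  A         M         B
  I           2.823     3.435     2.324
  C          0.1564    0.1564  -0.07818
  E           2.979     3.591     2.246
  solve Keq expr → x = -0.07818; check Q = 0.01962

x = -0.07818 M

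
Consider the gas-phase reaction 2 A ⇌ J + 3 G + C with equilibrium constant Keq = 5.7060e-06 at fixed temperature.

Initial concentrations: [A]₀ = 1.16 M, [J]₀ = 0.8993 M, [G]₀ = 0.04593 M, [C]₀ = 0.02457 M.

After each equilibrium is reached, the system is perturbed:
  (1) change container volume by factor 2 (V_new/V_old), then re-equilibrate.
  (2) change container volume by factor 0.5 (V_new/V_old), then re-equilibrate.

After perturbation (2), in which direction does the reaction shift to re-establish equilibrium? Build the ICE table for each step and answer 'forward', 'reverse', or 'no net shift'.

Q₀ = 1.5910e-06 vs Keq = 5.7060e-06 ⇒ Q<K, forward
Step 1:
                  A         J         G         C
  Initial      1.16    0.8993   0.04593   0.02457
  Change   -0.01244  0.006221   0.01866  0.006221
  Equil       1.148    0.9055   0.06459   0.03079
  solve Keq expr → x = 0.006221; check Q = 5.7060e-06
Then change container volume by factor 2 (V_new/V_old).
Step 2:
                  A         J         G         C
  Initial    0.5738    0.4528    0.0323    0.0154
  Change   -0.01525  0.007625   0.02288  0.007625
  Equil      0.5585    0.4604   0.05517   0.02302
  solve Keq expr → x = 0.007625; check Q = 5.7060e-06
Then change container volume by factor 0.5 (V_new/V_old).
Step 3:
                  A         J         G         C
  Initial     1.117    0.9208    0.1103   0.04604
  Change     0.0305  -0.01525  -0.04575  -0.01525
  Equil       1.148    0.9055   0.06459   0.03079
  solve Keq expr → x = -0.01525; check Q = 5.7060e-06

Direction: reverse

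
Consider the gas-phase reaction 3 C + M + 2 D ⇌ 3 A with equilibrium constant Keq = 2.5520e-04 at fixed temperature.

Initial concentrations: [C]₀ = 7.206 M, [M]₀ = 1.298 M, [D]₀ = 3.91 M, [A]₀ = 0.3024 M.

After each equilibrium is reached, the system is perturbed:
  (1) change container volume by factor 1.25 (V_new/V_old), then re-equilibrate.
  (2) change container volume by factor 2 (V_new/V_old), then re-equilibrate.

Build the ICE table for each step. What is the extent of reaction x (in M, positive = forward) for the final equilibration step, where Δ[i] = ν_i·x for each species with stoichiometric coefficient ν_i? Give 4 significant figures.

Q₀ = 3.7242e-06 vs Keq = 2.5520e-04 ⇒ Q<K, forward
Step 1:
                    C           M           D           A
  Initial       7.206       1.298        3.91      0.3024
  Change      -0.6698     -0.2233     -0.4465      0.6698
  Equil         6.536       1.075       3.463      0.9722
  solve Keq expr → x = 0.2233; check Q = 2.5520e-04
Then change container volume by factor 1.25 (V_new/V_old).
Step 2:
                    C           M           D           A
  Initial       5.229      0.8598       2.771      0.7777
  Change       0.1194     0.03979     0.07957     -0.1194
  Equil         5.348      0.8996        2.85      0.6584
  solve Keq expr → x = -0.03979; check Q = 2.5520e-04
Then change container volume by factor 2 (V_new/V_old).
Step 3:
                    C           M           D           A
  Initial       2.674      0.4498       1.425      0.3292
  Change       0.1421     0.04737     0.09474     -0.1421
  Equil         2.816      0.4972        1.52      0.1871
  solve Keq expr → x = -0.04737; check Q = 2.5520e-04

x = -0.04737 M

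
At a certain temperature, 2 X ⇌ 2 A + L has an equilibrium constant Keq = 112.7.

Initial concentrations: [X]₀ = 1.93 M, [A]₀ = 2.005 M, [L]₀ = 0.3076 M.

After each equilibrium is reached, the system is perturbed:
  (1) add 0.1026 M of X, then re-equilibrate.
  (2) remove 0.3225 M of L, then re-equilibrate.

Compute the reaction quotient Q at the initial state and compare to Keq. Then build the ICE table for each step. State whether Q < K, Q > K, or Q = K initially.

Q₀ = 0.332 vs Keq = 112.7 ⇒ Q<K, forward
Step 1:
                   X          A          L
  init          1.93      2.005     0.3076
  Δ           -1.577      1.577     0.7884
  eq          0.3532      3.582      1.096
  solve Keq expr → x = 0.7884; check Q = 112.7
Then add 0.1026 M of X.
Step 2:
                   X          A          L
  init        0.4558      3.582      1.096
  Δ         -0.08692    0.08692    0.04346
  eq          0.3689      3.669      1.139
  solve Keq expr → x = 0.04346; check Q = 112.7
Then remove 0.3225 M of L.
Step 3:
                   X          A          L
  init        0.3689      3.669      0.817
  Δ         -0.04786    0.04786    0.02393
  eq           0.321      3.717     0.8409
  solve Keq expr → x = 0.02393; check Q = 112.7

Q₀ = 0.332; Q < K (proceeds forward)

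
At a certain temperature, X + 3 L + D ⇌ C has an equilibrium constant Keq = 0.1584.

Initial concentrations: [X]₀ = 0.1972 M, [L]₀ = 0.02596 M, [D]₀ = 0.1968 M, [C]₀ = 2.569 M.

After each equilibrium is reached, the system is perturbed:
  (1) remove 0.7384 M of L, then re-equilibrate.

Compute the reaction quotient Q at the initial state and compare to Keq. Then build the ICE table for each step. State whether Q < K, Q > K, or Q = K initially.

Q₀ = 3.7837e+06; Q > K (proceeds reverse)

Q₀ = 3.7837e+06 vs Keq = 0.1584 ⇒ Q>K, reverse
Step 1:
                  X         L         D         C
  I          0.1972   0.02596    0.1968     2.569
  C          0.7626     2.288    0.7626   -0.7626
  E          0.9598     2.314    0.9594     1.806
  solve Keq expr → x = -0.7626; check Q = 0.1584
Then remove 0.7384 M of L.
Step 2:
                  X         L         D         C
  I          0.9598     1.575    0.9594     1.806
  C          0.1533    0.4598    0.1533   -0.1533
  E           1.113     2.035     1.113     1.653
  solve Keq expr → x = -0.1533; check Q = 0.1584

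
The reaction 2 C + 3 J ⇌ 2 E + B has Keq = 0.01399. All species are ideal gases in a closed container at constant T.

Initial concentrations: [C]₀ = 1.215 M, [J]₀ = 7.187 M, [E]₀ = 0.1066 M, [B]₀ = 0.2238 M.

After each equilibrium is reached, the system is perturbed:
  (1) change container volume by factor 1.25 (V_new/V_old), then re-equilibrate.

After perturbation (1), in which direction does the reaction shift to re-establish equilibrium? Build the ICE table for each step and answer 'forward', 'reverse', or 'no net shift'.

Direction: reverse

Q₀ = 4.6407e-06 vs Keq = 0.01399 ⇒ Q<K, forward
Step 1:
                    C           J           E           B
  I             1.215       7.187      0.1066      0.2238
  C            -0.801      -1.201       0.801      0.4005
  E             0.414       5.986      0.9076      0.6243
  solve Keq expr → x = 0.4005; check Q = 0.01399
Then change container volume by factor 1.25 (V_new/V_old).
Step 2:
                    C           J           E           B
  I            0.3312       4.788      0.7261      0.4994
  C            0.0426      0.0639     -0.0426     -0.0213
  E            0.3738       4.852      0.6835      0.4781
  solve Keq expr → x = -0.0213; check Q = 0.01399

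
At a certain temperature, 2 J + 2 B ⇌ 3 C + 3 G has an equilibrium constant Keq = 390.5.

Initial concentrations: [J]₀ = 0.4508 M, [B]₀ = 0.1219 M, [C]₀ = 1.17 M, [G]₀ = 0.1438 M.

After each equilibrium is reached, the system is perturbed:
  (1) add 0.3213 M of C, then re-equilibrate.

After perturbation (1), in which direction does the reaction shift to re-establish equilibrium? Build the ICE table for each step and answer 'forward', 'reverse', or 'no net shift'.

Q₀ = 1.577 vs Keq = 390.5 ⇒ Q<K, forward
Step 1:
                    J           B           C           G
  init         0.4508      0.1219        1.17      0.1438
  Δ          -0.09081    -0.09081      0.1362      0.1362
  eq             0.36     0.03109       1.306        0.28
  solve Keq expr → x = 0.0454; check Q = 390.5
Then add 0.3213 M of C.
Step 2:
                    J           B           C           G
  init           0.36     0.03109       1.628        0.28
  Δ          0.008056    0.008056    -0.01208    -0.01208
  eq           0.3681     0.03915       1.615      0.2679
  solve Keq expr → x = -0.004028; check Q = 390.5

Direction: reverse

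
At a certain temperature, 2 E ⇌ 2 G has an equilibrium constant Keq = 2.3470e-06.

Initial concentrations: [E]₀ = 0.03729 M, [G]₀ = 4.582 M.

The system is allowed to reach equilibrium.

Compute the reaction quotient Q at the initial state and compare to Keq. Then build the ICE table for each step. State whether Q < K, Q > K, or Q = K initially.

Q₀ = 1.5098e+04; Q > K (proceeds reverse)

Q₀ = 1.5098e+04 vs Keq = 2.3470e-06 ⇒ Q>K, reverse
Step 1:
                   E          G
  Initial    0.03729      4.582
  Change       4.575     -4.575
  Equil        4.612   0.007066
  solve Keq expr → x = -2.287; check Q = 2.3470e-06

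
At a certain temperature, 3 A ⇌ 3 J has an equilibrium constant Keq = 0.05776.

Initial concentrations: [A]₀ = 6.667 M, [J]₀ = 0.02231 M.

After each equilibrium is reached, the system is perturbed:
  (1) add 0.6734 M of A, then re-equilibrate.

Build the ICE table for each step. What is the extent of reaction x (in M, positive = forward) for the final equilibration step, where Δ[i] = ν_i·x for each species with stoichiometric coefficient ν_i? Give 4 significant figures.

x = 0.06258 M

Q₀ = 3.7472e-08 vs Keq = 0.05776 ⇒ Q<K, forward
Step 1:
                    A           J
  init          6.667     0.02231
  Δ            -1.843       1.843
  eq            4.824       1.865
  solve Keq expr → x = 0.6142; check Q = 0.05776
Then add 0.6734 M of A.
Step 2:
                    A           J
  init          5.498       1.865
  Δ           -0.1877      0.1877
  eq             5.31       2.053
  solve Keq expr → x = 0.06258; check Q = 0.05776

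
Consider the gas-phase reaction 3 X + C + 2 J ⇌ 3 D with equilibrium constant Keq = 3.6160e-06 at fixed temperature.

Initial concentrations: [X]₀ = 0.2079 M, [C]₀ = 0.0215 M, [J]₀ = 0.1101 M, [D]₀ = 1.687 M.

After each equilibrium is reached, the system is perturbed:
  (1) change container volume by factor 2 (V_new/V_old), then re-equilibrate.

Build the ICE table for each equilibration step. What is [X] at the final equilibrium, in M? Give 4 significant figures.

Q₀ = 2.0501e+06 vs Keq = 3.6160e-06 ⇒ Q>K, reverse
Step 1:
                    X           C           J           D
  init         0.2079      0.0215      0.1101       1.687
  Δ              1.66      0.5533       1.107       -1.66
  eq            1.868      0.5748       1.217     0.02716
  solve Keq expr → x = -0.5533; check Q = 3.6160e-06
Then change container volume by factor 2 (V_new/V_old).
Step 2:
                    X           C           J           D
  init         0.9339      0.2874      0.6083     0.01358
  Δ          0.006691     0.00223    0.004461   -0.006691
  eq           0.9406      0.2896      0.6128    0.006891
  solve Keq expr → x = -0.00223; check Q = 3.6160e-06

[X]_eq = 0.9406 M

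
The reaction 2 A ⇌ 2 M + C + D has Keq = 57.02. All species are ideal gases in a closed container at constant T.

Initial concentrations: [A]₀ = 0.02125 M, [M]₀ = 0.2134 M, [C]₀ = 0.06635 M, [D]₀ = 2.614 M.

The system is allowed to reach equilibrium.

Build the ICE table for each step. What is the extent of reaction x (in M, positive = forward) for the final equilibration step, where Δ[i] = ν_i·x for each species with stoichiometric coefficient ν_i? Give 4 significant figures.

Q₀ = 17.49 vs Keq = 57.02 ⇒ Q<K, forward
Step 1:
                    A           M           C           D
  I           0.02125      0.2134     0.06635       2.614
  C         -0.008605    0.008605    0.004302    0.004302
  E           0.01265       0.222     0.07065       2.618
  solve Keq expr → x = 0.004302; check Q = 57.02

x = 0.004302 M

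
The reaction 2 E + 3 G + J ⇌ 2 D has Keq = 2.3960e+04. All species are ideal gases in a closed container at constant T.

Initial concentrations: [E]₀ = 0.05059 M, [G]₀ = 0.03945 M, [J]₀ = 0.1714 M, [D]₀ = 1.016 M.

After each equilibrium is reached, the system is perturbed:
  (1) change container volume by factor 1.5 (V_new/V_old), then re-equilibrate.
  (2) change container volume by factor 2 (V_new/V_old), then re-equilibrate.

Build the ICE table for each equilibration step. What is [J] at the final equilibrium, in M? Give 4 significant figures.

Q₀ = 3.8327e+07 vs Keq = 2.3960e+04 ⇒ Q>K, reverse
Step 1:
                   E          G          J          D
  Initial    0.05059    0.03945     0.1714      1.016
  Change      0.1006     0.1509    0.05031    -0.1006
  Equil       0.1512     0.1904     0.2217     0.9154
  solve Keq expr → x = -0.05031; check Q = 2.3960e+04
Then change container volume by factor 1.5 (V_new/V_old).
Step 2:
                   E          G          J          D
  Initial     0.1008     0.1269     0.1478     0.6103
  Change     0.02985    0.04478    0.01493   -0.02985
  Equil       0.1307     0.1717     0.1627     0.5804
  solve Keq expr → x = -0.01493; check Q = 2.3960e+04
Then change container volume by factor 2 (V_new/V_old).
Step 3:
                   E          G          J          D
  Initial    0.06533    0.08585    0.08137     0.2902
  Change     0.03548    0.05321    0.01774   -0.03548
  Equil       0.1008     0.1391     0.0991     0.2547
  solve Keq expr → x = -0.01774; check Q = 2.3960e+04

[J]_eq = 0.0991 M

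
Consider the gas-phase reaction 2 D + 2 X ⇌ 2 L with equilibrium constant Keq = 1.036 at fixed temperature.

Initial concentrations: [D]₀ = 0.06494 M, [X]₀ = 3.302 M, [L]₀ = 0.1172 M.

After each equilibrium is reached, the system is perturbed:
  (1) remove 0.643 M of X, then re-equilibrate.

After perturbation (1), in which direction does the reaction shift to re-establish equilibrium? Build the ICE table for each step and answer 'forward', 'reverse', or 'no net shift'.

Direction: reverse

Q₀ = 0.2987 vs Keq = 1.036 ⇒ Q<K, forward
Step 1:
                  D         X         L
  I         0.06494     3.302    0.1172
  C        -0.02295  -0.02295   0.02295
  E         0.04199     3.279    0.1401
  solve Keq expr → x = 0.01147; check Q = 1.036
Then remove 0.643 M of X.
Step 2:
                  D         X         L
  I         0.04199     2.636    0.1401
  C        0.007361  0.007361 -0.007361
  E         0.04935     2.643    0.1328
  solve Keq expr → x = -0.003681; check Q = 1.036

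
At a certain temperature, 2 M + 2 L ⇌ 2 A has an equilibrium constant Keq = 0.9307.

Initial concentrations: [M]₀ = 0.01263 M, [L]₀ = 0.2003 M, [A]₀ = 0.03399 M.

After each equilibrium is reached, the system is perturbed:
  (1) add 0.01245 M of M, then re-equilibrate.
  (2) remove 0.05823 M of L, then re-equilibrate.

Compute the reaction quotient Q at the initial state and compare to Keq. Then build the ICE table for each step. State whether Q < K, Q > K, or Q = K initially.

Q₀ = 180.5; Q > K (proceeds reverse)

Q₀ = 180.5 vs Keq = 0.9307 ⇒ Q>K, reverse
Step 1:
                    M           L           A
  Initial     0.01263      0.2003     0.03399
  Change      0.02565     0.02565    -0.02565
  Equil       0.03828      0.2259    0.008343
  solve Keq expr → x = -0.01282; check Q = 0.9307
Then add 0.01245 M of M.
Step 2:
                    M           L           A
  Initial     0.05073      0.2259    0.008343
  Change    -0.002146   -0.002146    0.002146
  Equil       0.04858      0.2238     0.01049
  solve Keq expr → x = 0.001073; check Q = 0.9307
Then remove 0.05823 M of L.
Step 3:
                    M           L           A
  Initial     0.04858      0.1656     0.01049
  Change     0.002258    0.002258   -0.002258
  Equil       0.05084      0.1678    0.008231
  solve Keq expr → x = -0.001129; check Q = 0.9307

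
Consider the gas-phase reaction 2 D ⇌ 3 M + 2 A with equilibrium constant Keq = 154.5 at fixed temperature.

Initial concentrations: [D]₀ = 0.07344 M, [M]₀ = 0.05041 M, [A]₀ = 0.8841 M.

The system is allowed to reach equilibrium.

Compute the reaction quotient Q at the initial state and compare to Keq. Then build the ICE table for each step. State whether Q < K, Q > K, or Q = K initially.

Q₀ = 0.01856 vs Keq = 154.5 ⇒ Q<K, forward
Step 1:
                  D         M         A
  init      0.07344   0.05041    0.8841
  Δ        -0.06882    0.1032   0.06882
  eq       0.004617    0.1536    0.9529
  solve Keq expr → x = 0.03441; check Q = 154.5

Q₀ = 0.01856; Q < K (proceeds forward)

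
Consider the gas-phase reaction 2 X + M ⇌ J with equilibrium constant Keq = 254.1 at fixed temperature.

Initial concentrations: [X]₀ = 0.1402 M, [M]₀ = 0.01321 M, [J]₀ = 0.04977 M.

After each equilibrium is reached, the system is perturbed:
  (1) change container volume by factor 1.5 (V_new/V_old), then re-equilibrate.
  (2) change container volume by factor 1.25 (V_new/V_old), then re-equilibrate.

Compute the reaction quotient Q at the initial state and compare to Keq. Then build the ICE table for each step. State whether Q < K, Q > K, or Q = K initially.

Q₀ = 191.7; Q < K (proceeds forward)

Q₀ = 191.7 vs Keq = 254.1 ⇒ Q<K, forward
Step 1:
                    X           M           J
  init         0.1402     0.01321     0.04977
  Δ         -0.004295   -0.002148    0.002148
  eq           0.1359     0.01106     0.05192
  solve Keq expr → x = 0.002148; check Q = 254.1
Then change container volume by factor 1.5 (V_new/V_old).
Step 2:
                    X           M           J
  init         0.0906    0.007375     0.03461
  Δ          0.009075    0.004537   -0.004537
  eq          0.09968     0.01191     0.03007
  solve Keq expr → x = -0.004537; check Q = 254.1
Then change container volume by factor 1.25 (V_new/V_old).
Step 3:
                    X           M           J
  init        0.07974     0.00953     0.02406
  Δ          0.004796    0.002398   -0.002398
  eq          0.08454     0.01193     0.02166
  solve Keq expr → x = -0.002398; check Q = 254.1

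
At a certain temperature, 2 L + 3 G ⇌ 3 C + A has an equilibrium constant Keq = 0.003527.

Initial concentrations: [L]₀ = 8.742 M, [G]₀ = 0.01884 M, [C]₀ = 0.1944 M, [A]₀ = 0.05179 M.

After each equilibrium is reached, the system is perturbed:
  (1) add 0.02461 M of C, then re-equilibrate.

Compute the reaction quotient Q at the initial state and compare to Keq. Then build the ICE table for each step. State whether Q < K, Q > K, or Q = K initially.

Q₀ = 0.7445; Q > K (proceeds reverse)

Q₀ = 0.7445 vs Keq = 0.003527 ⇒ Q>K, reverse
Step 1:
                    L           G           C           A
  Initial       8.742     0.01884      0.1944     0.05179
  Change      0.03494     0.05241    -0.05241    -0.01747
  Equil         8.777     0.07125       0.142     0.03432
  solve Keq expr → x = -0.01747; check Q = 0.003527
Then add 0.02461 M of C.
Step 2:
                    L           G           C           A
  Initial       8.777     0.07125      0.1666     0.03432
  Change     0.004648    0.006972   -0.006972   -0.002324
  Equil         8.782     0.07822      0.1596       0.032
  solve Keq expr → x = -0.002324; check Q = 0.003527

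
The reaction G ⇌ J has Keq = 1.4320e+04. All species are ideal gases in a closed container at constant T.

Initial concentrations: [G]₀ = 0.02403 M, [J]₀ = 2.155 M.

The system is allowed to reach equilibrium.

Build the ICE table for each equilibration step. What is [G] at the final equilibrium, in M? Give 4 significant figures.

Q₀ = 89.68 vs Keq = 1.4320e+04 ⇒ Q<K, forward
Step 1:
                    G           J
  init        0.02403       2.155
  Δ          -0.02388     0.02388
  eq       1.5216e-04       2.179
  solve Keq expr → x = 0.02388; check Q = 1.4320e+04

[G]_eq = 1.5216e-04 M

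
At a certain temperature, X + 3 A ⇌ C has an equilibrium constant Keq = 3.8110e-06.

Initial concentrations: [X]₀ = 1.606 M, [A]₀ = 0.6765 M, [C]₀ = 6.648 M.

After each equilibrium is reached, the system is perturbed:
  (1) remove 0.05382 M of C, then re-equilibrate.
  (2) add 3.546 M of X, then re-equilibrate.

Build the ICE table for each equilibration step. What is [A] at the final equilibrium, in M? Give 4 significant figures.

[A]_eq = 19.49 M

Q₀ = 13.37 vs Keq = 3.8110e-06 ⇒ Q>K, reverse
Step 1:
                    X           A           C
  Initial       1.606      0.6765       6.648
  Change        6.407       19.22      -6.407
  Equil         8.013        19.9      0.2406
  solve Keq expr → x = -6.407; check Q = 3.8110e-06
Then remove 0.05382 M of C.
Step 2:
                    X           A           C
  Initial       8.013        19.9      0.1868
  Change     -0.04732     -0.1419     0.04732
  Equil         7.966       19.76      0.2341
  solve Keq expr → x = 0.04732; check Q = 3.8110e-06
Then add 3.546 M of X.
Step 3:
                    X           A           C
  Initial       11.51       19.76      0.2341
  Change     -0.08829     -0.2649     0.08829
  Equil         11.42       19.49      0.3224
  solve Keq expr → x = 0.08829; check Q = 3.8110e-06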